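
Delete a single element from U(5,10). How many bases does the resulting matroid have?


Deleting e from U(5,10) gives U(5,9) since n > r.
Bases of U(5,9) = (9 choose 5) = 126.

126


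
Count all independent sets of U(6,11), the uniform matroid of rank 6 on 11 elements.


Independent sets of U(6,11) are all subsets of size <= 6.
Count = C(11,0) + C(11,1) + C(11,2) + C(11,3) + C(11,4) + C(11,5) + C(11,6)
     = 1 + 11 + 55 + 165 + 330 + 462 + 462
     = 1486.

1486


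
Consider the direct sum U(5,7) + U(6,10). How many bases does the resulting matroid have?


Bases of a direct sum M1 + M2: |B| = |B(M1)| * |B(M2)|.
|B(U(5,7))| = C(7,5) = 21.
|B(U(6,10))| = C(10,6) = 210.
Total bases = 21 * 210 = 4410.

4410


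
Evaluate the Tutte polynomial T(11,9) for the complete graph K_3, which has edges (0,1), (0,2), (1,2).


T(K_3; x,y) = x^2 + x + y.
T(11,9) = 121 + 11 + 9 = 141.

141


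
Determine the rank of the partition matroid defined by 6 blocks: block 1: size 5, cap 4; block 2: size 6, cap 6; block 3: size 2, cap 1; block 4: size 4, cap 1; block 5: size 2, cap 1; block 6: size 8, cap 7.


Rank of a partition matroid = sum of min(|Si|, ci) for each block.
= min(5,4) + min(6,6) + min(2,1) + min(4,1) + min(2,1) + min(8,7)
= 4 + 6 + 1 + 1 + 1 + 7
= 20.

20


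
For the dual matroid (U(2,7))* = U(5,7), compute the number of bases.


The dual of U(r,n) is U(n-r, n) = U(5,7).
Bases of U(5,7) are all (5)-element subsets.
|B(M*)| = (7 choose 5) = 21.

21


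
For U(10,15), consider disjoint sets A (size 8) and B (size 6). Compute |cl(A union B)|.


|A union B| = 8 + 6 = 14 (disjoint).
In U(10,15), cl(S) = S if |S| < 10, else cl(S) = E.
Since 14 >= 10, cl(A union B) = E.
|cl(A union B)| = 15.

15


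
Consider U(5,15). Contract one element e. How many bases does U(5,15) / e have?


Contracting e from U(5,15) gives U(4,14).
Bases of U(4,14) = C(14,4) = (14 * 13 * 12 * 11) / (1 * 2 * 3 * 4) = 1001.

1001


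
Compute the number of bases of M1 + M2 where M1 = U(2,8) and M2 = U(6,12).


Bases of a direct sum M1 + M2: |B| = |B(M1)| * |B(M2)|.
|B(U(2,8))| = C(8,2) = 28.
|B(U(6,12))| = C(12,6) = 924.
Total bases = 28 * 924 = 25872.

25872


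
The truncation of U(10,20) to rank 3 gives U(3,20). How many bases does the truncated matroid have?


Truncating U(10,20) to rank 3 gives U(3,20).
Bases of U(3,20) are all 3-element subsets of 20 elements.
Number of bases = C(20,3) = 20! / (3! * 17!) = 1140.

1140


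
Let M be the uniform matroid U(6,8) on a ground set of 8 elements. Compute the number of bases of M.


Bases of U(6,8) are all 6-element subsets of the 8-element ground set.
Number of bases = C(8,6).
C(8,6) = 8! / (6! * 2!) = 28.

28


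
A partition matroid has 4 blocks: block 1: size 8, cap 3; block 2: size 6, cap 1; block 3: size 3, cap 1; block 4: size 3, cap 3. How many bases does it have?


A basis picks exactly ci elements from block i.
Number of bases = product of C(|Si|, ci).
= C(8,3) * C(6,1) * C(3,1) * C(3,3)
= 56 * 6 * 3 * 1
= 1008.

1008


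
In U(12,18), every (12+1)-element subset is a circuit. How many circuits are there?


In U(12,18), circuits are the (13)-element subsets.
Any set of 13 elements is dependent, and removing any one element gives
an independent set of size 12, so it is a minimal dependent set.
Number of circuits = C(18,13) = 18! / (13! * 5!) = 8568.

8568


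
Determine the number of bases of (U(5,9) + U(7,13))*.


(M1+M2)* = M1* + M2*.
M1* = U(4,9), bases: C(9,4) = 126.
M2* = U(6,13), bases: C(13,6) = 1716.
|B(M*)| = 126 * 1716 = 216216.

216216


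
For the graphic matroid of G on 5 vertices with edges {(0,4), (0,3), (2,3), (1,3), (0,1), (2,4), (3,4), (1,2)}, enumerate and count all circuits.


A circuit in a graphic matroid = edge set of a simple cycle.
G has 5 vertices and 8 edges.
Enumerating all minimal edge subsets forming cycles...
Total circuits found: 13.

13


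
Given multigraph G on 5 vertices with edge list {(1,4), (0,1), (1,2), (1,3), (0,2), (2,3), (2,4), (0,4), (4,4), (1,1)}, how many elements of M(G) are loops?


In a graphic matroid, a loop is a self-loop edge (u,u) with rank 0.
Examining all 10 edges for self-loops...
Self-loops found: (4,4), (1,1)
Number of loops = 2.

2


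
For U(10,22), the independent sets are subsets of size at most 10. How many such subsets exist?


Independent sets of U(10,22) are all subsets of size <= 10.
Count = (22 choose 0) + (22 choose 1) + (22 choose 2) + (22 choose 3) + (22 choose 4) + (22 choose 5) + (22 choose 6) + (22 choose 7) + (22 choose 8) + (22 choose 9) + (22 choose 10)
     = 1 + 22 + 231 + 1540 + 7315 + 26334 + 74613 + 170544 + 319770 + 497420 + 646646
     = 1744436.

1744436


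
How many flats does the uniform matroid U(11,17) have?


Flats of U(11,17): every subset of size < 11 is a flat, plus E itself.
Count = (17 choose 0) + (17 choose 1) + (17 choose 2) + (17 choose 3) + (17 choose 4) + (17 choose 5) + (17 choose 6) + (17 choose 7) + (17 choose 8) + (17 choose 9) + (17 choose 10) + 1
     = 1 + 17 + 136 + 680 + 2380 + 6188 + 12376 + 19448 + 24310 + 24310 + 19448 + 1
     = 109295.

109295


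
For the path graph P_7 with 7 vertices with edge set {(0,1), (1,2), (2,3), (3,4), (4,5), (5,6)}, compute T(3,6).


A path on 7 vertices is a tree with 6 edges.
T(x,y) = x^(6) for any tree.
T(3,6) = 3^6 = 729.

729


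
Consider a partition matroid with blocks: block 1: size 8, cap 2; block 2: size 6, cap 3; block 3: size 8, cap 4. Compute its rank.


Rank of a partition matroid = sum of min(|Si|, ci) for each block.
= min(8,2) + min(6,3) + min(8,4)
= 2 + 3 + 4
= 9.

9


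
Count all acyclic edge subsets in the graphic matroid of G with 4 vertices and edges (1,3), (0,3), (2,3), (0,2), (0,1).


An independent set in a graphic matroid is an acyclic edge subset.
G has 4 vertices and 5 edges.
Enumerate all 2^5 = 32 subsets, checking for acyclicity.
Total independent sets = 24.

24


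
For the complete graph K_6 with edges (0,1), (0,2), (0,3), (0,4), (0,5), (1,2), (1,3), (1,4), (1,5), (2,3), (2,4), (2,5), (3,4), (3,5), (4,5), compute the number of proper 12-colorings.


P(K_6, k) = k(k-1)(k-2)...(k-5).
P(12) = (12) * (11) * (10) * (9) * (8) * (7) = 665280.

665280


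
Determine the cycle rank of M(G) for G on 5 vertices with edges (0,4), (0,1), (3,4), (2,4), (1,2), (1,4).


Cycle rank (nullity) = |E| - r(M) = |E| - (|V| - c).
|E| = 6, |V| = 5, c = 1.
Nullity = 6 - (5 - 1) = 6 - 4 = 2.

2


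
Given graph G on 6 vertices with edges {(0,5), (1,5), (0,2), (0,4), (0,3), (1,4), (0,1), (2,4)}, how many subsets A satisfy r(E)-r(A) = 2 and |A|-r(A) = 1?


R(x,y) = sum over A in 2^E of x^(r(E)-r(A)) * y^(|A|-r(A)).
G has 6 vertices, 8 edges. r(E) = 5.
Enumerate all 2^8 = 256 subsets.
Count subsets with r(E)-r(A)=2 and |A|-r(A)=1: 17.

17


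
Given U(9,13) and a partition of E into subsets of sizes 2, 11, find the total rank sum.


r(Ai) = min(|Ai|, 9) for each part.
Sum = min(2,9) + min(11,9)
    = 2 + 9
    = 11.

11


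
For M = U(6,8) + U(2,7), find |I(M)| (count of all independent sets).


For a direct sum, |I(M1+M2)| = |I(M1)| * |I(M2)|.
|I(U(6,8))| = sum C(8,k) for k=0..6 = 247.
|I(U(2,7))| = sum C(7,k) for k=0..2 = 29.
Total = 247 * 29 = 7163.

7163


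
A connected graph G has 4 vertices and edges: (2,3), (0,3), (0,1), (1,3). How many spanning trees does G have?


By Kirchhoff's matrix tree theorem, the number of spanning trees equals
the determinant of any cofactor of the Laplacian matrix L.
G has 4 vertices and 4 edges.
Computing the (3 x 3) cofactor determinant gives 3.

3


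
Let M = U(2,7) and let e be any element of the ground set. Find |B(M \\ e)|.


Deleting e from U(2,7) gives U(2,6) since n > r.
Bases of U(2,6) = (6 choose 2) = 15.

15


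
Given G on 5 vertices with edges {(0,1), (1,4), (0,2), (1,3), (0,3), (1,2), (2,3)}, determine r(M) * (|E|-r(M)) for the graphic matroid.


r(M) = |V| - c = 5 - 1 = 4.
nullity = |E| - r(M) = 7 - 4 = 3.
Product = 4 * 3 = 12.

12


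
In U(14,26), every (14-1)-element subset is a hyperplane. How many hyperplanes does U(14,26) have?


Hyperplanes of U(14,26) are flats of rank 13.
In a uniform matroid, these are exactly the (13)-element subsets.
Count = (26 choose 13) = 10400600.

10400600


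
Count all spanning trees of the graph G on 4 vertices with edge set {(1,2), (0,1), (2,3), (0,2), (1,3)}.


By Kirchhoff's matrix tree theorem, the number of spanning trees equals
the determinant of any cofactor of the Laplacian matrix L.
G has 4 vertices and 5 edges.
Computing the (3 x 3) cofactor determinant gives 8.

8


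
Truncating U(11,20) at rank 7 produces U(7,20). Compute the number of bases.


Truncating U(11,20) to rank 7 gives U(7,20).
Bases of U(7,20) are all 7-element subsets of 20 elements.
Number of bases = C(20,7) = 20! / (7! * 13!) = 77520.

77520


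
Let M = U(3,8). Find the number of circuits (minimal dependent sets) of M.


In U(3,8), circuits are the (4)-element subsets.
Any set of 4 elements is dependent, and removing any one element gives
an independent set of size 3, so it is a minimal dependent set.
Number of circuits = (8 choose 4) = 70.

70


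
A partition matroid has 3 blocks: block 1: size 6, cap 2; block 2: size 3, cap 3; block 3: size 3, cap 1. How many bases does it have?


A basis picks exactly ci elements from block i.
Number of bases = product of C(|Si|, ci).
= C(6,2) * C(3,3) * C(3,1)
= 15 * 1 * 3
= 45.

45


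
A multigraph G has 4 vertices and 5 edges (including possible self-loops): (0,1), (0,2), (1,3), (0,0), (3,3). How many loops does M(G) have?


In a graphic matroid, a loop is a self-loop edge (u,u) with rank 0.
Examining all 5 edges for self-loops...
Self-loops found: (0,0), (3,3)
Number of loops = 2.

2


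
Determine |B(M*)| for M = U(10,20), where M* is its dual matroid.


The dual of U(r,n) is U(n-r, n) = U(10,20).
Bases of U(10,20) are all (10)-element subsets.
|B(M*)| = C(20,10) = 184756.

184756


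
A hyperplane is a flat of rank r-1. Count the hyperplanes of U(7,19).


Hyperplanes of U(7,19) are flats of rank 6.
In a uniform matroid, these are exactly the (6)-element subsets.
Count = C(19,6) = 19! / (6! * 13!) = 27132.

27132


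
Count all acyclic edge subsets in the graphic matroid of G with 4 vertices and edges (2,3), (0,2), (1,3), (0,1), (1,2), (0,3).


An independent set in a graphic matroid is an acyclic edge subset.
G has 4 vertices and 6 edges.
Enumerate all 2^6 = 64 subsets, checking for acyclicity.
Total independent sets = 38.

38


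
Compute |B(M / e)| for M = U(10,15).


Contracting e from U(10,15) gives U(9,14).
Bases of U(9,14) = (14 choose 9) = 2002.

2002


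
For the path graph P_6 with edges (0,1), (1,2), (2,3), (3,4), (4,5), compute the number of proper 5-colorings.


P(P_6, k) = k * (k-1)^(5).
P(5) = 5 * 4^5 = 5 * 1024 = 5120.

5120


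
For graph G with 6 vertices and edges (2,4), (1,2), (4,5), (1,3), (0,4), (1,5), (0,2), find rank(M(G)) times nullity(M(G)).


r(M) = |V| - c = 6 - 1 = 5.
nullity = |E| - r(M) = 7 - 5 = 2.
Product = 5 * 2 = 10.

10


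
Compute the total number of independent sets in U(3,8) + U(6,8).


For a direct sum, |I(M1+M2)| = |I(M1)| * |I(M2)|.
|I(U(3,8))| = sum C(8,k) for k=0..3 = 93.
|I(U(6,8))| = sum C(8,k) for k=0..6 = 247.
Total = 93 * 247 = 22971.

22971


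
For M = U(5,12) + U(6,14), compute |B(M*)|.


(M1+M2)* = M1* + M2*.
M1* = U(7,12), bases: C(12,7) = 792.
M2* = U(8,14), bases: C(14,8) = 3003.
|B(M*)| = 792 * 3003 = 2378376.

2378376


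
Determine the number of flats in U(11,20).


Flats of U(11,20): every subset of size < 11 is a flat, plus E itself.
Count = C(20,0) + C(20,1) + C(20,2) + C(20,3) + C(20,4) + C(20,5) + C(20,6) + C(20,7) + C(20,8) + C(20,9) + C(20,10) + 1
     = 1 + 20 + 190 + 1140 + 4845 + 15504 + 38760 + 77520 + 125970 + 167960 + 184756 + 1
     = 616667.

616667


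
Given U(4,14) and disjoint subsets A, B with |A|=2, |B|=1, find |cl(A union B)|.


|A union B| = 2 + 1 = 3 (disjoint).
In U(4,14), cl(S) = S if |S| < 4, else cl(S) = E.
Since 3 < 4, cl(A union B) = A union B.
|cl(A union B)| = 3.

3


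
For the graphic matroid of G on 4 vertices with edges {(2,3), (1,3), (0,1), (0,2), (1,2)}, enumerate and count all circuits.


A circuit in a graphic matroid = edge set of a simple cycle.
G has 4 vertices and 5 edges.
Enumerating all minimal edge subsets forming cycles...
Total circuits found: 3.

3


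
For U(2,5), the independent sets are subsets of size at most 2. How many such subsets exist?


Independent sets of U(2,5) are all subsets of size <= 2.
Count = (5 choose 0) + (5 choose 1) + (5 choose 2)
     = 1 + 5 + 10
     = 16.

16


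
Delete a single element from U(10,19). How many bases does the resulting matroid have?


Deleting e from U(10,19) gives U(10,18) since n > r.
Bases of U(10,18) = C(18,10) = 43758.

43758


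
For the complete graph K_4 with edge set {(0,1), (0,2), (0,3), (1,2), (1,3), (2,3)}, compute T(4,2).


T(K_4; x,y) = x^3 + 3x^2 + 4xy + 2x + y^3 + 3y^2 + 2y.
Substituting x=4, y=2:
= 64 + 48 + 32 + 8 + 8 + 12 + 4
= 176.

176


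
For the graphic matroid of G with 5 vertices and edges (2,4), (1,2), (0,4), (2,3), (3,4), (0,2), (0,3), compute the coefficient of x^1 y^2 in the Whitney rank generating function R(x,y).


R(x,y) = sum over A in 2^E of x^(r(E)-r(A)) * y^(|A|-r(A)).
G has 5 vertices, 7 edges. r(E) = 4.
Enumerate all 2^7 = 128 subsets.
Count subsets with r(E)-r(A)=1 and |A|-r(A)=2: 6.

6


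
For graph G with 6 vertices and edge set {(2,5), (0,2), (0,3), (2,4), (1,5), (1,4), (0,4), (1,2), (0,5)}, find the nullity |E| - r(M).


Cycle rank (nullity) = |E| - r(M) = |E| - (|V| - c).
|E| = 9, |V| = 6, c = 1.
Nullity = 9 - (6 - 1) = 9 - 5 = 4.

4


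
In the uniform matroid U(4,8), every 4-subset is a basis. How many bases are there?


Bases of U(4,8) are all 4-element subsets of the 8-element ground set.
Number of bases = C(8,4).
C(8,4) = 8! / (4! * 4!) = 70.

70


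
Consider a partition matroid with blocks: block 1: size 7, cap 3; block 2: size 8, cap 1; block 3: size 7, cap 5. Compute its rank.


Rank of a partition matroid = sum of min(|Si|, ci) for each block.
= min(7,3) + min(8,1) + min(7,5)
= 3 + 1 + 5
= 9.

9


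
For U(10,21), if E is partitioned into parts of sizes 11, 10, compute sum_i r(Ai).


r(Ai) = min(|Ai|, 10) for each part.
Sum = min(11,10) + min(10,10)
    = 10 + 10
    = 20.

20


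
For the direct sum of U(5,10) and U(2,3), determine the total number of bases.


Bases of a direct sum M1 + M2: |B| = |B(M1)| * |B(M2)|.
|B(U(5,10))| = C(10,5) = 252.
|B(U(2,3))| = C(3,2) = 3.
Total bases = 252 * 3 = 756.

756


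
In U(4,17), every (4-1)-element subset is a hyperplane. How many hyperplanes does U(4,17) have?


Hyperplanes of U(4,17) are flats of rank 3.
In a uniform matroid, these are exactly the (3)-element subsets.
Count = C(17,3) = 17! / (3! * 14!) = 680.

680


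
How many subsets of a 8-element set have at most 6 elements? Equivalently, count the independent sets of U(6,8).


Independent sets of U(6,8) are all subsets of size <= 6.
Count = (8 choose 0) + (8 choose 1) + (8 choose 2) + (8 choose 3) + (8 choose 4) + (8 choose 5) + (8 choose 6)
     = 1 + 8 + 28 + 56 + 70 + 56 + 28
     = 247.

247


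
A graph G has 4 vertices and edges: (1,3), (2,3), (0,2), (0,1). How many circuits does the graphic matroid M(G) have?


A circuit in a graphic matroid = edge set of a simple cycle.
G has 4 vertices and 4 edges.
Enumerating all minimal edge subsets forming cycles...
Total circuits found: 1.

1


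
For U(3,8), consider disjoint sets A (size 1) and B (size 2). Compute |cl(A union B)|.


|A union B| = 1 + 2 = 3 (disjoint).
In U(3,8), cl(S) = S if |S| < 3, else cl(S) = E.
Since 3 >= 3, cl(A union B) = E.
|cl(A union B)| = 8.

8


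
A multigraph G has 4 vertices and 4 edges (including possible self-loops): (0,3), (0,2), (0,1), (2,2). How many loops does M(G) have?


In a graphic matroid, a loop is a self-loop edge (u,u) with rank 0.
Examining all 4 edges for self-loops...
Self-loops found: (2,2)
Number of loops = 1.

1


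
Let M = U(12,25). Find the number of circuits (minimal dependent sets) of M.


In U(12,25), circuits are the (13)-element subsets.
Any set of 13 elements is dependent, and removing any one element gives
an independent set of size 12, so it is a minimal dependent set.
Number of circuits = (25 choose 13) = 5200300.

5200300


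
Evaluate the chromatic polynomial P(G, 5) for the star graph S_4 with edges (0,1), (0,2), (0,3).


P(tree, k) = k * (k-1)^(3) for any tree on 4 vertices.
P(5) = 5 * 4^3 = 5 * 64 = 320.

320


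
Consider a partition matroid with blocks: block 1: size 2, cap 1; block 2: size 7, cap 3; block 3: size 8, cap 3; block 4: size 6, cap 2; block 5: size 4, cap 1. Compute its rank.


Rank of a partition matroid = sum of min(|Si|, ci) for each block.
= min(2,1) + min(7,3) + min(8,3) + min(6,2) + min(4,1)
= 1 + 3 + 3 + 2 + 1
= 10.

10


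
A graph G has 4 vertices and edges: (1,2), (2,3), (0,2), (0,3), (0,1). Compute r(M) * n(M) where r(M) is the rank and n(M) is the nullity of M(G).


r(M) = |V| - c = 4 - 1 = 3.
nullity = |E| - r(M) = 5 - 3 = 2.
Product = 3 * 2 = 6.

6


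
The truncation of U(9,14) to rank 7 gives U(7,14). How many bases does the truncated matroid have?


Truncating U(9,14) to rank 7 gives U(7,14).
Bases of U(7,14) are all 7-element subsets of 14 elements.
Number of bases = (14 choose 7) = 3432.

3432


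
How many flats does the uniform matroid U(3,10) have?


Flats of U(3,10): every subset of size < 3 is a flat, plus E itself.
Count = C(10,0) + C(10,1) + C(10,2) + 1
     = 1 + 10 + 45 + 1
     = 57.

57


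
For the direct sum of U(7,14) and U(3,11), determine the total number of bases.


Bases of a direct sum M1 + M2: |B| = |B(M1)| * |B(M2)|.
|B(U(7,14))| = C(14,7) = 3432.
|B(U(3,11))| = C(11,3) = 165.
Total bases = 3432 * 165 = 566280.

566280


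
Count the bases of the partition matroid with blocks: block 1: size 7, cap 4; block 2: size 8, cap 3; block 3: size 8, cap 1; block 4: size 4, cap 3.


A basis picks exactly ci elements from block i.
Number of bases = product of C(|Si|, ci).
= C(7,4) * C(8,3) * C(8,1) * C(4,3)
= 35 * 56 * 8 * 4
= 62720.

62720


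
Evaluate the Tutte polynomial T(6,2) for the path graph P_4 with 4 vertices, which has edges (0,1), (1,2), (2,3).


A path on 4 vertices is a tree with 3 edges.
T(x,y) = x^(3) for any tree.
T(6,2) = 6^3 = 216.

216


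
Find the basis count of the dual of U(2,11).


The dual of U(r,n) is U(n-r, n) = U(9,11).
Bases of U(9,11) are all (9)-element subsets.
|B(M*)| = C(11,9) = 11! / (9! * 2!) = 55.

55


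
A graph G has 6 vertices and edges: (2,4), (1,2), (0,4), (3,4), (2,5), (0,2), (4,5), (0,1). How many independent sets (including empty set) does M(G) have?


An independent set in a graphic matroid is an acyclic edge subset.
G has 6 vertices and 8 edges.
Enumerate all 2^8 = 256 subsets, checking for acyclicity.
Total independent sets = 164.

164


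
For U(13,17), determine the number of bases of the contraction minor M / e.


Contracting e from U(13,17) gives U(12,16).
Bases of U(12,16) = C(16,12) = 16! / (12! * 4!) = 1820.

1820


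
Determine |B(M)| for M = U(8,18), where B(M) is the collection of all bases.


Bases of U(8,18) are all 8-element subsets of the 18-element ground set.
Number of bases = C(18,8).
C(18,8) = 18! / (8! * 10!) = 43758.

43758


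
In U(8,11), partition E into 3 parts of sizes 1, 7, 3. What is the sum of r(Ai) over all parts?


r(Ai) = min(|Ai|, 8) for each part.
Sum = min(1,8) + min(7,8) + min(3,8)
    = 1 + 7 + 3
    = 11.

11


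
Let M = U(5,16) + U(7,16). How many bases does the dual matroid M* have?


(M1+M2)* = M1* + M2*.
M1* = U(11,16), bases: C(16,11) = 4368.
M2* = U(9,16), bases: C(16,9) = 11440.
|B(M*)| = 4368 * 11440 = 49969920.

49969920


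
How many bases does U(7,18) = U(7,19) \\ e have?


Deleting e from U(7,19) gives U(7,18) since n > r.
Bases of U(7,18) = C(18,7) = 18! / (7! * 11!) = 31824.

31824


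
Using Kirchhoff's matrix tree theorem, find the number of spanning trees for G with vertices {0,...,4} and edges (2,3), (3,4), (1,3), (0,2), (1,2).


By Kirchhoff's matrix tree theorem, the number of spanning trees equals
the determinant of any cofactor of the Laplacian matrix L.
G has 5 vertices and 5 edges.
Computing the (4 x 4) cofactor determinant gives 3.

3


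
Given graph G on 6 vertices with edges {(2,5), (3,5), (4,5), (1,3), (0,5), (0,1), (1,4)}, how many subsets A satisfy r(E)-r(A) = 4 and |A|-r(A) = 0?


R(x,y) = sum over A in 2^E of x^(r(E)-r(A)) * y^(|A|-r(A)).
G has 6 vertices, 7 edges. r(E) = 5.
Enumerate all 2^7 = 128 subsets.
Count subsets with r(E)-r(A)=4 and |A|-r(A)=0: 7.

7


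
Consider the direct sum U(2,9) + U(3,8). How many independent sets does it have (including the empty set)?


For a direct sum, |I(M1+M2)| = |I(M1)| * |I(M2)|.
|I(U(2,9))| = sum C(9,k) for k=0..2 = 46.
|I(U(3,8))| = sum C(8,k) for k=0..3 = 93.
Total = 46 * 93 = 4278.

4278


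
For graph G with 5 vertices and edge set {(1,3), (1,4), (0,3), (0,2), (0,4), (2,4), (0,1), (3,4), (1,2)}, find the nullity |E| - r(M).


Cycle rank (nullity) = |E| - r(M) = |E| - (|V| - c).
|E| = 9, |V| = 5, c = 1.
Nullity = 9 - (5 - 1) = 9 - 4 = 5.

5


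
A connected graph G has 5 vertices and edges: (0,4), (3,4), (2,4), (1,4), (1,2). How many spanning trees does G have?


By Kirchhoff's matrix tree theorem, the number of spanning trees equals
the determinant of any cofactor of the Laplacian matrix L.
G has 5 vertices and 5 edges.
Computing the (4 x 4) cofactor determinant gives 3.

3


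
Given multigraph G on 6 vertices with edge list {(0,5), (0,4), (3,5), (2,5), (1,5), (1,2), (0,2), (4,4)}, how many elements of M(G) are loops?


In a graphic matroid, a loop is a self-loop edge (u,u) with rank 0.
Examining all 8 edges for self-loops...
Self-loops found: (4,4)
Number of loops = 1.

1


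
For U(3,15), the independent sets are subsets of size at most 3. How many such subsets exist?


Independent sets of U(3,15) are all subsets of size <= 3.
Count = (15 choose 0) + (15 choose 1) + (15 choose 2) + (15 choose 3)
     = 1 + 15 + 105 + 455
     = 576.

576


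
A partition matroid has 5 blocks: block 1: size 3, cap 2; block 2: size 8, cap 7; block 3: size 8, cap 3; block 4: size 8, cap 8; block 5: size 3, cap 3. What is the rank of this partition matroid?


Rank of a partition matroid = sum of min(|Si|, ci) for each block.
= min(3,2) + min(8,7) + min(8,3) + min(8,8) + min(3,3)
= 2 + 7 + 3 + 8 + 3
= 23.

23


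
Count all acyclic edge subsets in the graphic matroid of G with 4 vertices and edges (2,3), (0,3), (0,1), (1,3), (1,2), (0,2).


An independent set in a graphic matroid is an acyclic edge subset.
G has 4 vertices and 6 edges.
Enumerate all 2^6 = 64 subsets, checking for acyclicity.
Total independent sets = 38.

38


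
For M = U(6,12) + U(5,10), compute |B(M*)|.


(M1+M2)* = M1* + M2*.
M1* = U(6,12), bases: C(12,6) = 924.
M2* = U(5,10), bases: C(10,5) = 252.
|B(M*)| = 924 * 252 = 232848.

232848


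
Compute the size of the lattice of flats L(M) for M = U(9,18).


Flats of U(9,18): every subset of size < 9 is a flat, plus E itself.
Count = (18 choose 0) + (18 choose 1) + (18 choose 2) + (18 choose 3) + (18 choose 4) + (18 choose 5) + (18 choose 6) + (18 choose 7) + (18 choose 8) + 1
     = 1 + 18 + 153 + 816 + 3060 + 8568 + 18564 + 31824 + 43758 + 1
     = 106763.

106763


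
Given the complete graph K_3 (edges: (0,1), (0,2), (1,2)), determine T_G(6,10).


T(K_3; x,y) = x^2 + x + y.
T(6,10) = 36 + 6 + 10 = 52.

52


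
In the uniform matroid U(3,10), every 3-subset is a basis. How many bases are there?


Bases of U(3,10) are all 3-element subsets of the 10-element ground set.
Number of bases = C(10,3).
C(10,3) = (10 * 9 * 8) / (1 * 2 * 3) = 120.

120


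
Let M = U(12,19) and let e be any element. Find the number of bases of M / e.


Contracting e from U(12,19) gives U(11,18).
Bases of U(11,18) = C(18,11) = 31824.

31824


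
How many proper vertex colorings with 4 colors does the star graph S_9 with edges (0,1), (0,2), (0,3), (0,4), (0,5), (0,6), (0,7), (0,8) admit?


P(tree, k) = k * (k-1)^(8) for any tree on 9 vertices.
P(4) = 4 * 3^8 = 4 * 6561 = 26244.

26244


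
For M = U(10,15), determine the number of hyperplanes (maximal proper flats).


Hyperplanes of U(10,15) are flats of rank 9.
In a uniform matroid, these are exactly the (9)-element subsets.
Count = C(15,9) = 15! / (9! * 6!) = 5005.

5005


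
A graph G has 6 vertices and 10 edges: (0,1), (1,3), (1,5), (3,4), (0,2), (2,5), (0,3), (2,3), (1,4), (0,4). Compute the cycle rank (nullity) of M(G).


Cycle rank (nullity) = |E| - r(M) = |E| - (|V| - c).
|E| = 10, |V| = 6, c = 1.
Nullity = 10 - (6 - 1) = 10 - 5 = 5.

5


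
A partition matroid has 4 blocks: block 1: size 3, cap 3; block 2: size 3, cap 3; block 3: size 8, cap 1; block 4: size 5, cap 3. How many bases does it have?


A basis picks exactly ci elements from block i.
Number of bases = product of C(|Si|, ci).
= C(3,3) * C(3,3) * C(8,1) * C(5,3)
= 1 * 1 * 8 * 10
= 80.

80


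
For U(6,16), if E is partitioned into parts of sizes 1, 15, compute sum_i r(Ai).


r(Ai) = min(|Ai|, 6) for each part.
Sum = min(1,6) + min(15,6)
    = 1 + 6
    = 7.

7


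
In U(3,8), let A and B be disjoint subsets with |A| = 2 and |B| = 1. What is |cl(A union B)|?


|A union B| = 2 + 1 = 3 (disjoint).
In U(3,8), cl(S) = S if |S| < 3, else cl(S) = E.
Since 3 >= 3, cl(A union B) = E.
|cl(A union B)| = 8.

8


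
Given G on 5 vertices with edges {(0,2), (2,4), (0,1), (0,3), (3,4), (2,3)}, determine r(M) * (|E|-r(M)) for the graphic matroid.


r(M) = |V| - c = 5 - 1 = 4.
nullity = |E| - r(M) = 6 - 4 = 2.
Product = 4 * 2 = 8.

8


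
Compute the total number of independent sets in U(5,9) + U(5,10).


For a direct sum, |I(M1+M2)| = |I(M1)| * |I(M2)|.
|I(U(5,9))| = sum C(9,k) for k=0..5 = 382.
|I(U(5,10))| = sum C(10,k) for k=0..5 = 638.
Total = 382 * 638 = 243716.

243716


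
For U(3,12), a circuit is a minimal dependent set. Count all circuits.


In U(3,12), circuits are the (4)-element subsets.
Any set of 4 elements is dependent, and removing any one element gives
an independent set of size 3, so it is a minimal dependent set.
Number of circuits = C(12,4) = 12! / (4! * 8!) = 495.

495


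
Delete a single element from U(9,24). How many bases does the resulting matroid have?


Deleting e from U(9,24) gives U(9,23) since n > r.
Bases of U(9,23) = (23 choose 9) = 817190.

817190


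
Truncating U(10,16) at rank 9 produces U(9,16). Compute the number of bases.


Truncating U(10,16) to rank 9 gives U(9,16).
Bases of U(9,16) are all 9-element subsets of 16 elements.
Number of bases = C(16,9) = 11440.

11440


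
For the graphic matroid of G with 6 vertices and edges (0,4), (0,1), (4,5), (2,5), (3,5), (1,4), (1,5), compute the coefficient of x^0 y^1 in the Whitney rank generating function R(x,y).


R(x,y) = sum over A in 2^E of x^(r(E)-r(A)) * y^(|A|-r(A)).
G has 6 vertices, 7 edges. r(E) = 5.
Enumerate all 2^7 = 128 subsets.
Count subsets with r(E)-r(A)=0 and |A|-r(A)=1: 5.

5


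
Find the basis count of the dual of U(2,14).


The dual of U(r,n) is U(n-r, n) = U(12,14).
Bases of U(12,14) are all (12)-element subsets.
|B(M*)| = C(14,12) = 14! / (12! * 2!) = 91.

91


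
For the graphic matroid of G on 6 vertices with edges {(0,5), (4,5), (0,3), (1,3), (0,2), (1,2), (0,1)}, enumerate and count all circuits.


A circuit in a graphic matroid = edge set of a simple cycle.
G has 6 vertices and 7 edges.
Enumerating all minimal edge subsets forming cycles...
Total circuits found: 3.

3


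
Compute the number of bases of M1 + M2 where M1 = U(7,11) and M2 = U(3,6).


Bases of a direct sum M1 + M2: |B| = |B(M1)| * |B(M2)|.
|B(U(7,11))| = C(11,7) = 330.
|B(U(3,6))| = C(6,3) = 20.
Total bases = 330 * 20 = 6600.

6600


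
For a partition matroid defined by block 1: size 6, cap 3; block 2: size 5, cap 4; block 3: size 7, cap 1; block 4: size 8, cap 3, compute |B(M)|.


A basis picks exactly ci elements from block i.
Number of bases = product of C(|Si|, ci).
= C(6,3) * C(5,4) * C(7,1) * C(8,3)
= 20 * 5 * 7 * 56
= 39200.

39200


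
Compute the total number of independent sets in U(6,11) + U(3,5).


For a direct sum, |I(M1+M2)| = |I(M1)| * |I(M2)|.
|I(U(6,11))| = sum C(11,k) for k=0..6 = 1486.
|I(U(3,5))| = sum C(5,k) for k=0..3 = 26.
Total = 1486 * 26 = 38636.

38636


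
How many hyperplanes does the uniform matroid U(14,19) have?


Hyperplanes of U(14,19) are flats of rank 13.
In a uniform matroid, these are exactly the (13)-element subsets.
Count = C(19,13) = 19! / (13! * 6!) = 27132.

27132


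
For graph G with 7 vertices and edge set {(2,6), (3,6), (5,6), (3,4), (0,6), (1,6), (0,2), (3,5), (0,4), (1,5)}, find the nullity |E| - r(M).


Cycle rank (nullity) = |E| - r(M) = |E| - (|V| - c).
|E| = 10, |V| = 7, c = 1.
Nullity = 10 - (7 - 1) = 10 - 6 = 4.

4


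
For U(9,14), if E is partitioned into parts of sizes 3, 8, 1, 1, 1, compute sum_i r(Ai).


r(Ai) = min(|Ai|, 9) for each part.
Sum = min(3,9) + min(8,9) + min(1,9) + min(1,9) + min(1,9)
    = 3 + 8 + 1 + 1 + 1
    = 14.

14


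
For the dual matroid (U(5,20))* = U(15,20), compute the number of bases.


The dual of U(r,n) is U(n-r, n) = U(15,20).
Bases of U(15,20) are all (15)-element subsets.
|B(M*)| = (20 choose 15) = 15504.

15504


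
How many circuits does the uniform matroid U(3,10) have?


In U(3,10), circuits are the (4)-element subsets.
Any set of 4 elements is dependent, and removing any one element gives
an independent set of size 3, so it is a minimal dependent set.
Number of circuits = C(10,4) = (10 * 9 * 8 * 7) / (1 * 2 * 3 * 4) = 210.

210


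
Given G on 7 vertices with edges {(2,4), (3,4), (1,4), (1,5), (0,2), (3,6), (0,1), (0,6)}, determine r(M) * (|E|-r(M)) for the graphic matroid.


r(M) = |V| - c = 7 - 1 = 6.
nullity = |E| - r(M) = 8 - 6 = 2.
Product = 6 * 2 = 12.

12


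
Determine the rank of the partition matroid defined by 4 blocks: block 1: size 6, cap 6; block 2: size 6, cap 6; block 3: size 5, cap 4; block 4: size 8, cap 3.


Rank of a partition matroid = sum of min(|Si|, ci) for each block.
= min(6,6) + min(6,6) + min(5,4) + min(8,3)
= 6 + 6 + 4 + 3
= 19.

19


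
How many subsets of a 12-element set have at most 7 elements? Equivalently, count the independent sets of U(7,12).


Independent sets of U(7,12) are all subsets of size <= 7.
Count = (12 choose 0) + (12 choose 1) + (12 choose 2) + (12 choose 3) + (12 choose 4) + (12 choose 5) + (12 choose 6) + (12 choose 7)
     = 1 + 12 + 66 + 220 + 495 + 792 + 924 + 792
     = 3302.

3302


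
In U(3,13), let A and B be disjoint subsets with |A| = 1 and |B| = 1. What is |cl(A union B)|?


|A union B| = 1 + 1 = 2 (disjoint).
In U(3,13), cl(S) = S if |S| < 3, else cl(S) = E.
Since 2 < 3, cl(A union B) = A union B.
|cl(A union B)| = 2.

2


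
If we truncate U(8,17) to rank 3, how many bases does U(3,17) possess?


Truncating U(8,17) to rank 3 gives U(3,17).
Bases of U(3,17) are all 3-element subsets of 17 elements.
Number of bases = C(17,3) = (17 * 16 * 15) / (1 * 2 * 3) = 680.

680


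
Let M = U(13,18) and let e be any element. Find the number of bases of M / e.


Contracting e from U(13,18) gives U(12,17).
Bases of U(12,17) = (17 choose 12) = 6188.

6188


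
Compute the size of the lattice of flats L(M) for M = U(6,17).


Flats of U(6,17): every subset of size < 6 is a flat, plus E itself.
Count = C(17,0) + C(17,1) + C(17,2) + C(17,3) + C(17,4) + C(17,5) + 1
     = 1 + 17 + 136 + 680 + 2380 + 6188 + 1
     = 9403.

9403


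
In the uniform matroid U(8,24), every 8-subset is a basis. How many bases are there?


Bases of U(8,24) are all 8-element subsets of the 24-element ground set.
Number of bases = C(24,8).
C(24,8) = 735471.

735471


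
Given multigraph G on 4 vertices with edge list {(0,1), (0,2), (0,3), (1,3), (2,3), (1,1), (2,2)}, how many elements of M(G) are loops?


In a graphic matroid, a loop is a self-loop edge (u,u) with rank 0.
Examining all 7 edges for self-loops...
Self-loops found: (1,1), (2,2)
Number of loops = 2.

2


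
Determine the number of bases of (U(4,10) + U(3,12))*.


(M1+M2)* = M1* + M2*.
M1* = U(6,10), bases: C(10,6) = 210.
M2* = U(9,12), bases: C(12,9) = 220.
|B(M*)| = 210 * 220 = 46200.

46200


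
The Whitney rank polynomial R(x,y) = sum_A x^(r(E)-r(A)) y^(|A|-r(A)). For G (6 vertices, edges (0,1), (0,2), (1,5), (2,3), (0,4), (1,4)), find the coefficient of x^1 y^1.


R(x,y) = sum over A in 2^E of x^(r(E)-r(A)) * y^(|A|-r(A)).
G has 6 vertices, 6 edges. r(E) = 5.
Enumerate all 2^6 = 64 subsets.
Count subsets with r(E)-r(A)=1 and |A|-r(A)=1: 3.

3


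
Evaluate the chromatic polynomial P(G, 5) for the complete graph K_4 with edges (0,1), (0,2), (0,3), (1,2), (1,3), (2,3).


P(K_4, k) = k(k-1)(k-2)...(k-3).
P(5) = (5) * (4) * (3) * (2) = 120.

120


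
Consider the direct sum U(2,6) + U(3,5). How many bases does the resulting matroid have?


Bases of a direct sum M1 + M2: |B| = |B(M1)| * |B(M2)|.
|B(U(2,6))| = C(6,2) = 15.
|B(U(3,5))| = C(5,3) = 10.
Total bases = 15 * 10 = 150.

150


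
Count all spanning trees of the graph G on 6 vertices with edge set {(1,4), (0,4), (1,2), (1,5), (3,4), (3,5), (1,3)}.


By Kirchhoff's matrix tree theorem, the number of spanning trees equals
the determinant of any cofactor of the Laplacian matrix L.
G has 6 vertices and 7 edges.
Computing the (5 x 5) cofactor determinant gives 8.

8


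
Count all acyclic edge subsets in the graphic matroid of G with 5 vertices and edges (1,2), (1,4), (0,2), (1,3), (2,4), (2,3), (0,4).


An independent set in a graphic matroid is an acyclic edge subset.
G has 5 vertices and 7 edges.
Enumerate all 2^7 = 128 subsets, checking for acyclicity.
Total independent sets = 82.

82


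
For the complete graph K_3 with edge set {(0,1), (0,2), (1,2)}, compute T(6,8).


T(K_3; x,y) = x^2 + x + y.
T(6,8) = 36 + 6 + 8 = 50.

50


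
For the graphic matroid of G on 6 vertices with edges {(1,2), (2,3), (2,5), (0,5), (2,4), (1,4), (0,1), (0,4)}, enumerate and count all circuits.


A circuit in a graphic matroid = edge set of a simple cycle.
G has 6 vertices and 8 edges.
Enumerating all minimal edge subsets forming cycles...
Total circuits found: 7.

7


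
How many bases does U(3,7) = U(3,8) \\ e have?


Deleting e from U(3,8) gives U(3,7) since n > r.
Bases of U(3,7) = C(7,3) = 7! / (3! * 4!) = 35.

35


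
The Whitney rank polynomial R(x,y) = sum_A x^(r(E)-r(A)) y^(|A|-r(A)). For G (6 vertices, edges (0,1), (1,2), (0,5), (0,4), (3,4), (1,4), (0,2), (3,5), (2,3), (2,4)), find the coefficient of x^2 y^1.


R(x,y) = sum over A in 2^E of x^(r(E)-r(A)) * y^(|A|-r(A)).
G has 6 vertices, 10 edges. r(E) = 5.
Enumerate all 2^10 = 1024 subsets.
Count subsets with r(E)-r(A)=2 and |A|-r(A)=1: 42.

42


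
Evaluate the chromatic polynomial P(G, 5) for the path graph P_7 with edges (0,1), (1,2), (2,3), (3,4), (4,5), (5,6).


P(P_7, k) = k * (k-1)^(6).
P(5) = 5 * 4^6 = 5 * 4096 = 20480.

20480


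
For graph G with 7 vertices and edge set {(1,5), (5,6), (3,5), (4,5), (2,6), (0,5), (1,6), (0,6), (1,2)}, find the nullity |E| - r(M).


Cycle rank (nullity) = |E| - r(M) = |E| - (|V| - c).
|E| = 9, |V| = 7, c = 1.
Nullity = 9 - (7 - 1) = 9 - 6 = 3.

3


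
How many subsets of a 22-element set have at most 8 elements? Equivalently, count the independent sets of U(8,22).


Independent sets of U(8,22) are all subsets of size <= 8.
Count = (22 choose 0) + (22 choose 1) + (22 choose 2) + (22 choose 3) + (22 choose 4) + (22 choose 5) + (22 choose 6) + (22 choose 7) + (22 choose 8)
     = 1 + 22 + 231 + 1540 + 7315 + 26334 + 74613 + 170544 + 319770
     = 600370.

600370


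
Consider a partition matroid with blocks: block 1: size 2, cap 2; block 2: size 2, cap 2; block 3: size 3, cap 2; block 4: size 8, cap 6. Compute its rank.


Rank of a partition matroid = sum of min(|Si|, ci) for each block.
= min(2,2) + min(2,2) + min(3,2) + min(8,6)
= 2 + 2 + 2 + 6
= 12.

12


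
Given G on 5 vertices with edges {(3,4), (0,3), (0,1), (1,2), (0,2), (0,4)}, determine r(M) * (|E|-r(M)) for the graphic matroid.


r(M) = |V| - c = 5 - 1 = 4.
nullity = |E| - r(M) = 6 - 4 = 2.
Product = 4 * 2 = 8.

8


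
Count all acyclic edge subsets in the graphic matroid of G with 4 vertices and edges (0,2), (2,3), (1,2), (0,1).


An independent set in a graphic matroid is an acyclic edge subset.
G has 4 vertices and 4 edges.
Enumerate all 2^4 = 16 subsets, checking for acyclicity.
Total independent sets = 14.

14


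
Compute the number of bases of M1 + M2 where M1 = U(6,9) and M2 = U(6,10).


Bases of a direct sum M1 + M2: |B| = |B(M1)| * |B(M2)|.
|B(U(6,9))| = C(9,6) = 84.
|B(U(6,10))| = C(10,6) = 210.
Total bases = 84 * 210 = 17640.

17640


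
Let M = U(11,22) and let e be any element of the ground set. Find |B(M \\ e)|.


Deleting e from U(11,22) gives U(11,21) since n > r.
Bases of U(11,21) = C(21,11) = 352716.

352716


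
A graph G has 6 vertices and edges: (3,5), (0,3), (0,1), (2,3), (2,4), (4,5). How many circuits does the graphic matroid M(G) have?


A circuit in a graphic matroid = edge set of a simple cycle.
G has 6 vertices and 6 edges.
Enumerating all minimal edge subsets forming cycles...
Total circuits found: 1.

1


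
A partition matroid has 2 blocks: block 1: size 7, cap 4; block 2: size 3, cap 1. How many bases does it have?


A basis picks exactly ci elements from block i.
Number of bases = product of C(|Si|, ci).
= C(7,4) * C(3,1)
= 35 * 3
= 105.

105


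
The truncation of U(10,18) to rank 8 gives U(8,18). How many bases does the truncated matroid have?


Truncating U(10,18) to rank 8 gives U(8,18).
Bases of U(8,18) are all 8-element subsets of 18 elements.
Number of bases = C(18,8) = 43758.

43758


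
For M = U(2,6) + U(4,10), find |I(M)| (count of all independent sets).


For a direct sum, |I(M1+M2)| = |I(M1)| * |I(M2)|.
|I(U(2,6))| = sum C(6,k) for k=0..2 = 22.
|I(U(4,10))| = sum C(10,k) for k=0..4 = 386.
Total = 22 * 386 = 8492.

8492


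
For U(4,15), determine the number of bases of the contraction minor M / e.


Contracting e from U(4,15) gives U(3,14).
Bases of U(3,14) = (14 choose 3) = 364.

364


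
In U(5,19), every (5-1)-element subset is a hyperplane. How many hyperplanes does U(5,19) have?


Hyperplanes of U(5,19) are flats of rank 4.
In a uniform matroid, these are exactly the (4)-element subsets.
Count = (19 choose 4) = 3876.

3876


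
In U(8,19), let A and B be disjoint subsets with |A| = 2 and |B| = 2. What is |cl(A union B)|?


|A union B| = 2 + 2 = 4 (disjoint).
In U(8,19), cl(S) = S if |S| < 8, else cl(S) = E.
Since 4 < 8, cl(A union B) = A union B.
|cl(A union B)| = 4.

4


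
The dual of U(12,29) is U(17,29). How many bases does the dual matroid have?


The dual of U(r,n) is U(n-r, n) = U(17,29).
Bases of U(17,29) are all (17)-element subsets.
|B(M*)| = C(29,17) = 29! / (17! * 12!) = 51895935.

51895935


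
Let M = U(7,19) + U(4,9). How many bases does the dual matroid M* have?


(M1+M2)* = M1* + M2*.
M1* = U(12,19), bases: C(19,12) = 50388.
M2* = U(5,9), bases: C(9,5) = 126.
|B(M*)| = 50388 * 126 = 6348888.

6348888


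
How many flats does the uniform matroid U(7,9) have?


Flats of U(7,9): every subset of size < 7 is a flat, plus E itself.
Count = (9 choose 0) + (9 choose 1) + (9 choose 2) + (9 choose 3) + (9 choose 4) + (9 choose 5) + (9 choose 6) + 1
     = 1 + 9 + 36 + 84 + 126 + 126 + 84 + 1
     = 467.

467
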